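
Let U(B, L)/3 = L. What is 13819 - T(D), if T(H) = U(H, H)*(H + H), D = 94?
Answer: -39197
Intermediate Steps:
U(B, L) = 3*L
T(H) = 6*H**2 (T(H) = (3*H)*(H + H) = (3*H)*(2*H) = 6*H**2)
13819 - T(D) = 13819 - 6*94**2 = 13819 - 6*8836 = 13819 - 1*53016 = 13819 - 53016 = -39197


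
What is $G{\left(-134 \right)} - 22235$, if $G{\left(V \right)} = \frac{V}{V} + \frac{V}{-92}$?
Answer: $- \frac{1022697}{46} \approx -22233.0$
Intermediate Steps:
$G{\left(V \right)} = 1 - \frac{V}{92}$ ($G{\left(V \right)} = 1 + V \left(- \frac{1}{92}\right) = 1 - \frac{V}{92}$)
$G{\left(-134 \right)} - 22235 = \left(1 - - \frac{67}{46}\right) - 22235 = \left(1 + \frac{67}{46}\right) - 22235 = \frac{113}{46} - 22235 = - \frac{1022697}{46}$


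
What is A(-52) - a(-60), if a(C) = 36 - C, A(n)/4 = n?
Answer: -304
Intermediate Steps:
A(n) = 4*n
A(-52) - a(-60) = 4*(-52) - (36 - 1*(-60)) = -208 - (36 + 60) = -208 - 1*96 = -208 - 96 = -304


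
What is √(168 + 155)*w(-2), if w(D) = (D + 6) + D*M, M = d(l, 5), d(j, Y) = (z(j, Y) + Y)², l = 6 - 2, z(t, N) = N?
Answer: -196*√323 ≈ -3522.6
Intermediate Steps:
l = 4
d(j, Y) = 4*Y² (d(j, Y) = (Y + Y)² = (2*Y)² = 4*Y²)
M = 100 (M = 4*5² = 4*25 = 100)
w(D) = 6 + 101*D (w(D) = (D + 6) + D*100 = (6 + D) + 100*D = 6 + 101*D)
√(168 + 155)*w(-2) = √(168 + 155)*(6 + 101*(-2)) = √323*(6 - 202) = √323*(-196) = -196*√323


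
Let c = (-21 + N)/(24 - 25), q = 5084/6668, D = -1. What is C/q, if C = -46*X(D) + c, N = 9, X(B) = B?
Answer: 96686/1271 ≈ 76.071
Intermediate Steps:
q = 1271/1667 (q = 5084*(1/6668) = 1271/1667 ≈ 0.76245)
c = 12 (c = (-21 + 9)/(24 - 25) = -12/(-1) = -12*(-1) = 12)
C = 58 (C = -46*(-1) + 12 = 46 + 12 = 58)
C/q = 58/(1271/1667) = 58*(1667/1271) = 96686/1271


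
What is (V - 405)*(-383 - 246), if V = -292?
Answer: 438413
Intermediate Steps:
(V - 405)*(-383 - 246) = (-292 - 405)*(-383 - 246) = -697*(-629) = 438413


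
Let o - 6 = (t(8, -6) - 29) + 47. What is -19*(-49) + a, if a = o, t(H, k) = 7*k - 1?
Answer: 912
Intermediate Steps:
t(H, k) = -1 + 7*k
o = -19 (o = 6 + (((-1 + 7*(-6)) - 29) + 47) = 6 + (((-1 - 42) - 29) + 47) = 6 + ((-43 - 29) + 47) = 6 + (-72 + 47) = 6 - 25 = -19)
a = -19
-19*(-49) + a = -19*(-49) - 19 = 931 - 19 = 912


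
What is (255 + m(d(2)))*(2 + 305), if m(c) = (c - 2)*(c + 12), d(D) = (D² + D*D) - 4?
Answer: 88109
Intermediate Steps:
d(D) = -4 + 2*D² (d(D) = (D² + D²) - 4 = 2*D² - 4 = -4 + 2*D²)
m(c) = (-2 + c)*(12 + c)
(255 + m(d(2)))*(2 + 305) = (255 + (-24 + (-4 + 2*2²)² + 10*(-4 + 2*2²)))*(2 + 305) = (255 + (-24 + (-4 + 2*4)² + 10*(-4 + 2*4)))*307 = (255 + (-24 + (-4 + 8)² + 10*(-4 + 8)))*307 = (255 + (-24 + 4² + 10*4))*307 = (255 + (-24 + 16 + 40))*307 = (255 + 32)*307 = 287*307 = 88109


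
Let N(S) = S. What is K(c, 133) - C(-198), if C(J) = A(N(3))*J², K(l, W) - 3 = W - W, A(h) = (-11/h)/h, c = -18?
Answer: 47919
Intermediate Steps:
A(h) = -11/h²
K(l, W) = 3 (K(l, W) = 3 + (W - W) = 3 + 0 = 3)
C(J) = -11*J²/9 (C(J) = (-11/3²)*J² = (-11*⅑)*J² = -11*J²/9)
K(c, 133) - C(-198) = 3 - (-11)*(-198)²/9 = 3 - (-11)*39204/9 = 3 - 1*(-47916) = 3 + 47916 = 47919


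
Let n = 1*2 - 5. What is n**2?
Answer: 9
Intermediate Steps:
n = -3 (n = 2 - 5 = -3)
n**2 = (-3)**2 = 9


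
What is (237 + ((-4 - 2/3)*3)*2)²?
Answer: 43681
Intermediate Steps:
(237 + ((-4 - 2/3)*3)*2)² = (237 + ((-4 - 2*⅓)*3)*2)² = (237 + ((-4 - ⅔)*3)*2)² = (237 - 14/3*3*2)² = (237 - 14*2)² = (237 - 28)² = 209² = 43681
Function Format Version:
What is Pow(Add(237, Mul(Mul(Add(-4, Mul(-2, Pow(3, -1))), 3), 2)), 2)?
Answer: 43681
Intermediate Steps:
Pow(Add(237, Mul(Mul(Add(-4, Mul(-2, Pow(3, -1))), 3), 2)), 2) = Pow(Add(237, Mul(Mul(Add(-4, Mul(-2, Rational(1, 3))), 3), 2)), 2) = Pow(Add(237, Mul(Mul(Add(-4, Rational(-2, 3)), 3), 2)), 2) = Pow(Add(237, Mul(Mul(Rational(-14, 3), 3), 2)), 2) = Pow(Add(237, Mul(-14, 2)), 2) = Pow(Add(237, -28), 2) = Pow(209, 2) = 43681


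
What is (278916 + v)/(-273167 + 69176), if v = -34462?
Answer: -244454/203991 ≈ -1.1984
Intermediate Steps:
(278916 + v)/(-273167 + 69176) = (278916 - 34462)/(-273167 + 69176) = 244454/(-203991) = 244454*(-1/203991) = -244454/203991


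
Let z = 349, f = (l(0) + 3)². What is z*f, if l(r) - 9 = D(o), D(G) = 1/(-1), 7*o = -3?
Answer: 42229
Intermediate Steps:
o = -3/7 (o = (⅐)*(-3) = -3/7 ≈ -0.42857)
D(G) = -1
l(r) = 8 (l(r) = 9 - 1 = 8)
f = 121 (f = (8 + 3)² = 11² = 121)
z*f = 349*121 = 42229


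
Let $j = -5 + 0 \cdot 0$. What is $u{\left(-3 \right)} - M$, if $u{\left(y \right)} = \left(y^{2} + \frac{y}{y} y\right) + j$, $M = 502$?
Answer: $-501$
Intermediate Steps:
$j = -5$ ($j = -5 + 0 = -5$)
$u{\left(y \right)} = -5 + y + y^{2}$ ($u{\left(y \right)} = \left(y^{2} + \frac{y}{y} y\right) - 5 = \left(y^{2} + 1 y\right) - 5 = \left(y^{2} + y\right) - 5 = \left(y + y^{2}\right) - 5 = -5 + y + y^{2}$)
$u{\left(-3 \right)} - M = \left(-5 - 3 + \left(-3\right)^{2}\right) - 502 = \left(-5 - 3 + 9\right) - 502 = 1 - 502 = -501$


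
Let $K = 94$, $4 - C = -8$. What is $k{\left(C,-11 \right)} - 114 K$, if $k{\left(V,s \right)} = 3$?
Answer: $-10713$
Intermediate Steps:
$C = 12$ ($C = 4 - -8 = 4 + 8 = 12$)
$k{\left(C,-11 \right)} - 114 K = 3 - 10716 = -10713$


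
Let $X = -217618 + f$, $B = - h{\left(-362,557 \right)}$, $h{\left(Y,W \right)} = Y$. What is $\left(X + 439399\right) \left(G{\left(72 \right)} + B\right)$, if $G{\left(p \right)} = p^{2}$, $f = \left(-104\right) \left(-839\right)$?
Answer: $1713919202$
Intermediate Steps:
$f = 87256$
$B = 362$ ($B = \left(-1\right) \left(-362\right) = 362$)
$X = -130362$ ($X = -217618 + 87256 = -130362$)
$\left(X + 439399\right) \left(G{\left(72 \right)} + B\right) = \left(-130362 + 439399\right) \left(72^{2} + 362\right) = 309037 \left(5184 + 362\right) = 309037 \cdot 5546 = 1713919202$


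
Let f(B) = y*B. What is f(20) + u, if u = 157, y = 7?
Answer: 297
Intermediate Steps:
f(B) = 7*B
f(20) + u = 7*20 + 157 = 140 + 157 = 297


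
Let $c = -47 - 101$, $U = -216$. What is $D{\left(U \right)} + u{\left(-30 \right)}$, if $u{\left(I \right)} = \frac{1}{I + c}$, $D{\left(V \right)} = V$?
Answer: $- \frac{38449}{178} \approx -216.01$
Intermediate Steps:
$c = -148$ ($c = -47 - 101 = -148$)
$u{\left(I \right)} = \frac{1}{-148 + I}$ ($u{\left(I \right)} = \frac{1}{I - 148} = \frac{1}{-148 + I}$)
$D{\left(U \right)} + u{\left(-30 \right)} = -216 + \frac{1}{-148 - 30} = -216 + \frac{1}{-178} = -216 - \frac{1}{178} = - \frac{38449}{178}$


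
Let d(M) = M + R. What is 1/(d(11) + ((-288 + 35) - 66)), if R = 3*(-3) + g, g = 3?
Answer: -1/314 ≈ -0.0031847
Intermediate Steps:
R = -6 (R = 3*(-3) + 3 = -9 + 3 = -6)
d(M) = -6 + M (d(M) = M - 6 = -6 + M)
1/(d(11) + ((-288 + 35) - 66)) = 1/((-6 + 11) + ((-288 + 35) - 66)) = 1/(5 + (-253 - 66)) = 1/(5 - 319) = 1/(-314) = -1/314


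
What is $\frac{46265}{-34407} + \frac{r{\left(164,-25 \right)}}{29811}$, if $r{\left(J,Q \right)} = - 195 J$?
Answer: $- \frac{826513925}{341902359} \approx -2.4174$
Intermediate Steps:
$\frac{46265}{-34407} + \frac{r{\left(164,-25 \right)}}{29811} = \frac{46265}{-34407} + \frac{\left(-195\right) 164}{29811} = 46265 \left(- \frac{1}{34407}\right) - \frac{10660}{9937} = - \frac{46265}{34407} - \frac{10660}{9937} = - \frac{826513925}{341902359}$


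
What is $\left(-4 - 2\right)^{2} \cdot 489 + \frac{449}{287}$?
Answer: $\frac{5052797}{287} \approx 17606.0$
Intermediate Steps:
$\left(-4 - 2\right)^{2} \cdot 489 + \frac{449}{287} = \left(-6\right)^{2} \cdot 489 + 449 \cdot \frac{1}{287} = 36 \cdot 489 + \frac{449}{287} = 17604 + \frac{449}{287} = \frac{5052797}{287}$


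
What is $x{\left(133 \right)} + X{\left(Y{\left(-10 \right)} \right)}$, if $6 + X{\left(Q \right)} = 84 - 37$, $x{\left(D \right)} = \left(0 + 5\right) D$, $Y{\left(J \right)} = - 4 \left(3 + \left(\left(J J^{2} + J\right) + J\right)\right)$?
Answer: $706$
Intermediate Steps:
$Y{\left(J \right)} = -12 - 8 J - 4 J^{3}$ ($Y{\left(J \right)} = - 4 \left(3 + \left(\left(J^{3} + J\right) + J\right)\right) = - 4 \left(3 + \left(\left(J + J^{3}\right) + J\right)\right) = - 4 \left(3 + \left(J^{3} + 2 J\right)\right) = - 4 \left(3 + J^{3} + 2 J\right) = -12 - 8 J - 4 J^{3}$)
$x{\left(D \right)} = 5 D$
$X{\left(Q \right)} = 41$ ($X{\left(Q \right)} = -6 + \left(84 - 37\right) = -6 + 47 = 41$)
$x{\left(133 \right)} + X{\left(Y{\left(-10 \right)} \right)} = 5 \cdot 133 + 41 = 665 + 41 = 706$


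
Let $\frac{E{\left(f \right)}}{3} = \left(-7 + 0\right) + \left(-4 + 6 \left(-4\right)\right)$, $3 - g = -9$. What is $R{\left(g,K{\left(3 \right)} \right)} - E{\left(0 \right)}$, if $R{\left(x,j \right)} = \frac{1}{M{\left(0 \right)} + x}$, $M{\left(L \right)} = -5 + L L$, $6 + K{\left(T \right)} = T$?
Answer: $\frac{736}{7} \approx 105.14$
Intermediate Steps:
$g = 12$ ($g = 3 - -9 = 3 + 9 = 12$)
$K{\left(T \right)} = -6 + T$
$E{\left(f \right)} = -105$ ($E{\left(f \right)} = 3 \left(\left(-7 + 0\right) + \left(-4 + 6 \left(-4\right)\right)\right) = 3 \left(-7 - 28\right) = 3 \left(-35\right) = -105$)
$M{\left(L \right)} = -5 + L^{2}$
$R{\left(x,j \right)} = \frac{1}{-5 + x}$ ($R{\left(x,j \right)} = \frac{1}{\left(-5 + 0^{2}\right) + x} = \frac{1}{\left(-5 + 0\right) + x} = \frac{1}{-5 + x}$)
$R{\left(g,K{\left(3 \right)} \right)} - E{\left(0 \right)} = \frac{1}{-5 + 12} - -105 = \frac{1}{7} + 105 = \frac{736}{7}$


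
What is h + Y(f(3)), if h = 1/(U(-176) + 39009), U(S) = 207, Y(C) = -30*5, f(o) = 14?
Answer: -5882399/39216 ≈ -150.00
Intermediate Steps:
Y(C) = -150
h = 1/39216 (h = 1/(207 + 39009) = 1/39216 ≈ 2.5500e-5)
h + Y(f(3)) = 1/39216 - 150 = -5882399/39216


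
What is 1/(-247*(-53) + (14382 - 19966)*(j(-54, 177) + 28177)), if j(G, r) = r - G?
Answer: -1/158617181 ≈ -6.3045e-9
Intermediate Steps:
1/(-247*(-53) + (14382 - 19966)*(j(-54, 177) + 28177)) = 1/(-247*(-53) + (14382 - 19966)*((177 - 1*(-54)) + 28177)) = 1/(13091 - 5584*((177 + 54) + 28177)) = 1/(13091 - 5584*(231 + 28177)) = 1/(13091 - 5584*28408) = 1/(13091 - 158630272) = 1/(-158617181) = -1/158617181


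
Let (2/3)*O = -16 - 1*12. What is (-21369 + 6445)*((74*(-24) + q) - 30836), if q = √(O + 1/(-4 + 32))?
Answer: 486701488 - 5330*I*√329 ≈ 4.867e+8 - 96678.0*I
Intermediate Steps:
O = -42 (O = 3*(-16 - 1*12)/2 = 3*(-16 - 12)/2 = (3/2)*(-28) = -42)
q = 5*I*√329/14 (q = √(-42 + 1/(-4 + 32)) = √(-42 + 1/28) = √(-1175/28) = 5*I*√329/14 ≈ 6.478*I)
(-21369 + 6445)*((74*(-24) + q) - 30836) = (-21369 + 6445)*((74*(-24) + 5*I*√329/14) - 30836) = -14924*((-1776 + 5*I*√329/14) - 30836) = -14924*(-32612 + 5*I*√329/14) = 486701488 - 5330*I*√329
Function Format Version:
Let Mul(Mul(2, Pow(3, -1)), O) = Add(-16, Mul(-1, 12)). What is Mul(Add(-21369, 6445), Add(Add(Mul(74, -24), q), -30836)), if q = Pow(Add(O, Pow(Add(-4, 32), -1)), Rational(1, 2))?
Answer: Add(486701488, Mul(-5330, I, Pow(329, Rational(1, 2)))) ≈ Add(4.8670e+8, Mul(-96678., I))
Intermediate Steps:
O = -42 (O = Mul(Rational(3, 2), Add(-16, Mul(-1, 12))) = Mul(Rational(3, 2), Add(-16, -12)) = Mul(Rational(3, 2), -28) = -42)
q = Mul(Rational(5, 14), I, Pow(329, Rational(1, 2))) (q = Pow(Add(-42, Pow(Add(-4, 32), -1)), Rational(1, 2)) = Pow(Add(-42, Pow(28, -1)), Rational(1, 2)) = Pow(Add(-42, Rational(1, 28)), Rational(1, 2)) = Pow(Rational(-1175, 28), Rational(1, 2)) = Mul(Rational(5, 14), I, Pow(329, Rational(1, 2))) ≈ Mul(6.4780, I))
Mul(Add(-21369, 6445), Add(Add(Mul(74, -24), q), -30836)) = Mul(Add(-21369, 6445), Add(Add(Mul(74, -24), Mul(Rational(5, 14), I, Pow(329, Rational(1, 2)))), -30836)) = Mul(-14924, Add(Add(-1776, Mul(Rational(5, 14), I, Pow(329, Rational(1, 2)))), -30836)) = Mul(-14924, Add(-32612, Mul(Rational(5, 14), I, Pow(329, Rational(1, 2))))) = Add(486701488, Mul(-5330, I, Pow(329, Rational(1, 2))))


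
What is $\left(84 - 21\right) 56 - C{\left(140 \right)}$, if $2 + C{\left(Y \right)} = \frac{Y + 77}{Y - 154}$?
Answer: $\frac{7091}{2} \approx 3545.5$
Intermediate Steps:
$C{\left(Y \right)} = -2 + \frac{77 + Y}{-154 + Y}$ ($C{\left(Y \right)} = -2 + \frac{Y + 77}{Y - 154} = -2 + \frac{77 + Y}{-154 + Y}$)
$\left(84 - 21\right) 56 - C{\left(140 \right)} = \left(84 - 21\right) 56 - \frac{385 - 140}{-154 + 140} = 63 \cdot 56 - \frac{385 - 140}{-14} = 3528 - \left(- \frac{1}{14}\right) 245 = 3528 - - \frac{35}{2} = 3528 + \frac{35}{2} = \frac{7091}{2}$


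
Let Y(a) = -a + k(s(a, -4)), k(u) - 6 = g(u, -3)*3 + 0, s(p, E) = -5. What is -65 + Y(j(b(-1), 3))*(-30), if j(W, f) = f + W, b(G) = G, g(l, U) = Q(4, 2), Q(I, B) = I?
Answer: -545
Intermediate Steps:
g(l, U) = 4
j(W, f) = W + f
k(u) = 18 (k(u) = 6 + (4*3 + 0) = 6 + (12 + 0) = 6 + 12 = 18)
Y(a) = 18 - a (Y(a) = -a + 18 = 18 - a)
-65 + Y(j(b(-1), 3))*(-30) = -65 + (18 - (-1 + 3))*(-30) = -65 + (18 - 1*2)*(-30) = -65 + (18 - 2)*(-30) = -65 + 16*(-30) = -65 - 480 = -545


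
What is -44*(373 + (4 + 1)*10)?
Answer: -18612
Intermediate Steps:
-44*(373 + (4 + 1)*10) = -44*(373 + 5*10) = -44*(373 + 50) = -44*423 = -18612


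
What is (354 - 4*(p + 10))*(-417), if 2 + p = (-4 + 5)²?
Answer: -132606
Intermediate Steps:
p = -1 (p = -2 + (-4 + 5)² = -2 + 1² = -2 + 1 = -1)
(354 - 4*(p + 10))*(-417) = (354 - 4*(-1 + 10))*(-417) = (354 - 4*9)*(-417) = (354 - 36)*(-417) = 318*(-417) = -132606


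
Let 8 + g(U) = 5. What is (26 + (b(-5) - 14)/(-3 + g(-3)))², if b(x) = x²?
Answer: 21025/36 ≈ 584.03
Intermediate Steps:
g(U) = -3 (g(U) = -8 + 5 = -3)
(26 + (b(-5) - 14)/(-3 + g(-3)))² = (26 + ((-5)² - 14)/(-3 - 3))² = (26 + (25 - 14)/(-6))² = (26 + 11*(-⅙))² = (26 - 11/6)² = (145/6)² = 21025/36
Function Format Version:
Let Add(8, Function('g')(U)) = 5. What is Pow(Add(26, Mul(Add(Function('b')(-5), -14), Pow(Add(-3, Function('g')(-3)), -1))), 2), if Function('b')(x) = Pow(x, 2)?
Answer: Rational(21025, 36) ≈ 584.03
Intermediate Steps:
Function('g')(U) = -3 (Function('g')(U) = Add(-8, 5) = -3)
Pow(Add(26, Mul(Add(Function('b')(-5), -14), Pow(Add(-3, Function('g')(-3)), -1))), 2) = Pow(Add(26, Mul(Add(Pow(-5, 2), -14), Pow(Add(-3, -3), -1))), 2) = Pow(Add(26, Mul(Add(25, -14), Pow(-6, -1))), 2) = Pow(Add(26, Mul(11, Rational(-1, 6))), 2) = Pow(Add(26, Rational(-11, 6)), 2) = Pow(Rational(145, 6), 2) = Rational(21025, 36)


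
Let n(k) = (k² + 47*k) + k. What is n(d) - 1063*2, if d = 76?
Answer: 7298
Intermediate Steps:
n(k) = k² + 48*k
n(d) - 1063*2 = 76*(48 + 76) - 1063*2 = 76*124 - 2126 = 9424 - 2126 = 7298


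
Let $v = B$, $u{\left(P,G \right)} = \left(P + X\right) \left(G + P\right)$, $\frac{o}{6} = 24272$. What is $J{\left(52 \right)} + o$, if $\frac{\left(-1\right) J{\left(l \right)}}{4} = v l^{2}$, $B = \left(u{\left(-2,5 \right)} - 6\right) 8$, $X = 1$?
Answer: $924384$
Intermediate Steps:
$o = 145632$ ($o = 6 \cdot 24272 = 145632$)
$u{\left(P,G \right)} = \left(1 + P\right) \left(G + P\right)$ ($u{\left(P,G \right)} = \left(P + 1\right) \left(G + P\right) = \left(1 + P\right) \left(G + P\right)$)
$B = -72$ ($B = \left(\left(5 - 2 + \left(-2\right)^{2} + 5 \left(-2\right)\right) - 6\right) 8 = \left(\left(5 - 2 + 4 - 10\right) - 6\right) 8 = \left(-3 - 6\right) 8 = \left(-9\right) 8 = -72$)
$v = -72$
$J{\left(l \right)} = 288 l^{2}$ ($J{\left(l \right)} = - 4 \left(- 72 l^{2}\right) = 288 l^{2}$)
$J{\left(52 \right)} + o = 288 \cdot 52^{2} + 145632 = 288 \cdot 2704 + 145632 = 778752 + 145632 = 924384$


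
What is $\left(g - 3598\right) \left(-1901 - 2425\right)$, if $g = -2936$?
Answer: $28266084$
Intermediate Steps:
$\left(g - 3598\right) \left(-1901 - 2425\right) = \left(-2936 - 3598\right) \left(-1901 - 2425\right) = \left(-6534\right) \left(-4326\right) = 28266084$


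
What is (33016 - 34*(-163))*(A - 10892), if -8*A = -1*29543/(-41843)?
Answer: -70292413701289/167372 ≈ -4.1998e+8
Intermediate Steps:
A = -29543/334744 (A = -(-1*29543)/(8*(-41843)) = -(-29543)*(-1)/(8*41843) = -⅛*29543/41843 = -29543/334744 ≈ -0.088256)
(33016 - 34*(-163))*(A - 10892) = (33016 - 34*(-163))*(-29543/334744 - 10892) = (33016 + 5542)*(-3646061191/334744) = 38558*(-3646061191/334744) = -70292413701289/167372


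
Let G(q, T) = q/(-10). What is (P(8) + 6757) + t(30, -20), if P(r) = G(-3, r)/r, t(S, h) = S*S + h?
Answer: 610963/80 ≈ 7637.0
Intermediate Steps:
G(q, T) = -q/10 (G(q, T) = q*(-⅒) = -q/10)
t(S, h) = h + S² (t(S, h) = S² + h = h + S²)
P(r) = 3/(10*r) (P(r) = (-⅒*(-3))/r = 3/(10*r))
(P(8) + 6757) + t(30, -20) = ((3/10)/8 + 6757) + (-20 + 30²) = ((3/10)*(⅛) + 6757) + (-20 + 900) = (3/80 + 6757) + 880 = 540563/80 + 880 = 610963/80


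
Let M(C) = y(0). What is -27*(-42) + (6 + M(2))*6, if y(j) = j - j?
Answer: 1170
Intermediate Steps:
y(j) = 0
M(C) = 0
-27*(-42) + (6 + M(2))*6 = -27*(-42) + (6 + 0)*6 = 1134 + 6*6 = 1134 + 36 = 1170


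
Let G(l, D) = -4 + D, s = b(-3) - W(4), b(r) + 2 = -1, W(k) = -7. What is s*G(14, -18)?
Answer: -88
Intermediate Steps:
b(r) = -3 (b(r) = -2 - 1 = -3)
s = 4 (s = -3 - 1*(-7) = -3 + 7 = 4)
s*G(14, -18) = 4*(-4 - 18) = 4*(-22) = -88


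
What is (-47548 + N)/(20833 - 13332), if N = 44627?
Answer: -2921/7501 ≈ -0.38941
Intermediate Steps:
(-47548 + N)/(20833 - 13332) = (-47548 + 44627)/(20833 - 13332) = -2921/7501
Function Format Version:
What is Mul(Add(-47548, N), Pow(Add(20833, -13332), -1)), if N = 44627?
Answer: Rational(-2921, 7501) ≈ -0.38941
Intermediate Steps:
Mul(Add(-47548, N), Pow(Add(20833, -13332), -1)) = Mul(Add(-47548, 44627), Pow(Add(20833, -13332), -1)) = Mul(-2921, Pow(7501, -1)) = Mul(-2921, Rational(1, 7501)) = Rational(-2921, 7501)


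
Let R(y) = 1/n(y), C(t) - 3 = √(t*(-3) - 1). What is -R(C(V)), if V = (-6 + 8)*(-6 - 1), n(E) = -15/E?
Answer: ⅕ + √41/15 ≈ 0.62687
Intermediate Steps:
V = -14 (V = 2*(-7) = -14)
C(t) = 3 + √(-1 - 3*t) (C(t) = 3 + √(t*(-3) - 1) = 3 + √(-3*t - 1) = 3 + √(-1 - 3*t))
R(y) = -y/15 (R(y) = 1/(-15/y) = -y/15)
-R(C(V)) = -(-1)*(3 + √(-1 - 3*(-14)))/15 = -(-1)*(3 + √(-1 + 42))/15 = -(-1)*(3 + √41)/15 = -(-⅕ - √41/15) = ⅕ + √41/15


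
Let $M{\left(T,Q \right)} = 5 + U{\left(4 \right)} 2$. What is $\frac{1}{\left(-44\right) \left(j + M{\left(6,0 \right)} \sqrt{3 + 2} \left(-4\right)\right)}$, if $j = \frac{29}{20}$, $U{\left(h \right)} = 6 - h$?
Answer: $\frac{145}{28502749} + \frac{3600 \sqrt{5}}{28502749} \approx 0.00028751$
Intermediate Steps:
$M{\left(T,Q \right)} = 9$ ($M{\left(T,Q \right)} = 5 + \left(6 - 4\right) 2 = 5 + 2 \cdot 2 = 5 + 4 = 9$)
$j = \frac{29}{20}$ ($j = 29 \cdot \frac{1}{20} = \frac{29}{20} \approx 1.45$)
$\frac{1}{\left(-44\right) \left(j + M{\left(6,0 \right)} \sqrt{3 + 2} \left(-4\right)\right)} = \frac{1}{\left(-44\right) \left(\frac{29}{20} + 9 \sqrt{3 + 2} \left(-4\right)\right)} = \frac{1}{\left(-44\right) \left(\frac{29}{20} + 9 \sqrt{5} \left(-4\right)\right)} = \frac{1}{\left(-44\right) \left(\frac{29}{20} - 36 \sqrt{5}\right)} = \frac{1}{- \frac{319}{5} + 1584 \sqrt{5}}$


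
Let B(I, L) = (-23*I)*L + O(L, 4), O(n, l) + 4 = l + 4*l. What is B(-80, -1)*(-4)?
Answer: 7296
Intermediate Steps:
O(n, l) = -4 + 5*l (O(n, l) = -4 + (l + 4*l) = -4 + 5*l)
B(I, L) = 16 - 23*I*L (B(I, L) = (-23*I)*L + (-4 + 5*4) = -23*I*L + (-4 + 20) = -23*I*L + 16 = 16 - 23*I*L)
B(-80, -1)*(-4) = (16 - 23*(-80)*(-1))*(-4) = (16 - 1840)*(-4) = -1824*(-4) = 7296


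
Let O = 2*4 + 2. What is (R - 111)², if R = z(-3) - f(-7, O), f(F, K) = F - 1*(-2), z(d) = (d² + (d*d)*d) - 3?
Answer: 16129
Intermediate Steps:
z(d) = -3 + d² + d³ (z(d) = (d² + d²*d) - 3 = (d² + d³) - 3 = -3 + d² + d³)
O = 10 (O = 8 + 2 = 10)
f(F, K) = 2 + F (f(F, K) = F + 2 = 2 + F)
R = -16 (R = (-3 + (-3)² + (-3)³) - (2 - 7) = (-3 + 9 - 27) - 1*(-5) = -21 + 5 = -16)
(R - 111)² = (-16 - 111)² = (-127)² = 16129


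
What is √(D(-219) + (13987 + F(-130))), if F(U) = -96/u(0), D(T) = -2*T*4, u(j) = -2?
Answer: √15787 ≈ 125.65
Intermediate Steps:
D(T) = -8*T
F(U) = 48 (F(U) = -96/(-2) = -96*(-½) = 48)
√(D(-219) + (13987 + F(-130))) = √(-8*(-219) + (13987 + 48)) = √(1752 + 14035) = √15787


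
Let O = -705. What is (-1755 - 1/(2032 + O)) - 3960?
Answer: -7583806/1327 ≈ -5715.0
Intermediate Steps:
(-1755 - 1/(2032 + O)) - 3960 = (-1755 - 1/(2032 - 705)) - 3960 = (-1755 - 1/1327) - 3960 = -2328886/1327 - 3960 = -7583806/1327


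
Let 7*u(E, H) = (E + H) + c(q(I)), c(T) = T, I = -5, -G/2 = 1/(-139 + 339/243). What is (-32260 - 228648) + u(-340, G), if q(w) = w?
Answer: -10180204592/39011 ≈ -2.6096e+5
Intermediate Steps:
G = 81/5573 (G = -2/(-139 + 339/243) = -2/(-139 + 339*(1/243)) = -2/(-139 + 113/81) = -2/(-11146/81) = -2*(-81/11146) = 81/5573 ≈ 0.014534)
u(E, H) = -5/7 + E/7 + H/7 (u(E, H) = ((E + H) - 5)/7 = (-5 + E + H)/7 = -5/7 + E/7 + H/7)
(-32260 - 228648) + u(-340, G) = (-32260 - 228648) + (-5/7 + (⅐)*(-340) + (⅐)*(81/5573)) = -260908 + (-5/7 - 340/7 + 81/39011) = -260908 - 1922604/39011 = -10180204592/39011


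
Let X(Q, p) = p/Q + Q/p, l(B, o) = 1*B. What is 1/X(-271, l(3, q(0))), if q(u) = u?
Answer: -813/73450 ≈ -0.011069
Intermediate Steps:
l(B, o) = B
X(Q, p) = Q/p + p/Q
1/X(-271, l(3, q(0))) = 1/(-271/3 + 3/(-271)) = 1/(-271*1/3 + 3*(-1/271)) = 1/(-271/3 - 3/271) = 1/(-73450/813) = -813/73450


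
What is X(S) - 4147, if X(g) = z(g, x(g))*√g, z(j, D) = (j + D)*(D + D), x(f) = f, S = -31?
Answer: -4147 + 3844*I*√31 ≈ -4147.0 + 21403.0*I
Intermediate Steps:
z(j, D) = 2*D*(D + j) (z(j, D) = (D + j)*(2*D) = 2*D*(D + j))
X(g) = 4*g^(5/2) (X(g) = (2*g*(g + g))*√g = (2*g*(2*g))*√g = (4*g²)*√g = 4*g^(5/2))
X(S) - 4147 = 4*(-31)^(5/2) - 4147 = 4*(961*I*√31) - 4147 = 3844*I*√31 - 4147 = -4147 + 3844*I*√31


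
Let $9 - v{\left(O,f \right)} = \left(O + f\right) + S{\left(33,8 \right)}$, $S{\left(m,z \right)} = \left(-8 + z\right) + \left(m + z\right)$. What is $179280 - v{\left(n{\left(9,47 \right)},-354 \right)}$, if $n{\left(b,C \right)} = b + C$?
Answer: $179014$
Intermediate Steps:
$n{\left(b,C \right)} = C + b$
$S{\left(m,z \right)} = -8 + m + 2 z$
$v{\left(O,f \right)} = -32 - O - f$ ($v{\left(O,f \right)} = 9 - \left(\left(O + f\right) + \left(-8 + 33 + 2 \cdot 8\right)\right) = 9 - \left(\left(O + f\right) + \left(-8 + 33 + 16\right)\right) = 9 - \left(\left(O + f\right) + 41\right) = 9 - \left(41 + O + f\right) = -32 - O - f$)
$179280 - v{\left(n{\left(9,47 \right)},-354 \right)} = 179280 - \left(-32 - \left(47 + 9\right) - -354\right) = 179280 - \left(-32 - 56 + 354\right) = 179280 - 266 = 179014$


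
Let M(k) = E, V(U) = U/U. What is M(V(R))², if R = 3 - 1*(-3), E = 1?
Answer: 1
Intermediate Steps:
R = 6 (R = 3 + 3 = 6)
V(U) = 1
M(k) = 1
M(V(R))² = 1² = 1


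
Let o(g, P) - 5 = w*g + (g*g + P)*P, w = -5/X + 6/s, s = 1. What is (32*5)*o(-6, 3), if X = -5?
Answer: 12800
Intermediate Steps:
w = 7 (w = -5/(-5) + 6/1 = -5*(-⅕) + 6*1 = 1 + 6 = 7)
o(g, P) = 5 + 7*g + P*(P + g²) (o(g, P) = 5 + (7*g + (g*g + P)*P) = 5 + (7*g + (g² + P)*P) = 5 + (7*g + (P + g²)*P) = 5 + (7*g + P*(P + g²)) = 5 + 7*g + P*(P + g²))
(32*5)*o(-6, 3) = (32*5)*(5 + 3² + 7*(-6) + 3*(-6)²) = 160*(5 + 9 - 42 + 3*36) = 160*(5 + 9 - 42 + 108) = 160*80 = 12800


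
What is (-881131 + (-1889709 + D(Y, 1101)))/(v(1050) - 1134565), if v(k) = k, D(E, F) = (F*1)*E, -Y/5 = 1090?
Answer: 1754258/226703 ≈ 7.7381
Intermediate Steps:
Y = -5450 (Y = -5*1090 = -5450)
D(E, F) = E*F (D(E, F) = F*E = E*F)
(-881131 + (-1889709 + D(Y, 1101)))/(v(1050) - 1134565) = (-881131 + (-1889709 - 5450*1101))/(1050 - 1134565) = (-881131 + (-1889709 - 6000450))/(-1133515) = (-881131 - 7890159)*(-1/1133515) = -8771290*(-1/1133515) = 1754258/226703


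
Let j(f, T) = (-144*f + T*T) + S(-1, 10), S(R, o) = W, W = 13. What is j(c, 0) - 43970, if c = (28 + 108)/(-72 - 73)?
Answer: -6354181/145 ≈ -43822.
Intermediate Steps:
S(R, o) = 13
c = -136/145 (c = 136/(-145) = 136*(-1/145) = -136/145 ≈ -0.93793)
j(f, T) = 13 + T**2 - 144*f (j(f, T) = (-144*f + T*T) + 13 = (-144*f + T**2) + 13 = (T**2 - 144*f) + 13 = 13 + T**2 - 144*f)
j(c, 0) - 43970 = (13 + 0**2 - 144*(-136/145)) - 43970 = (13 + 0 + 19584/145) - 43970 = 21469/145 - 43970 = -6354181/145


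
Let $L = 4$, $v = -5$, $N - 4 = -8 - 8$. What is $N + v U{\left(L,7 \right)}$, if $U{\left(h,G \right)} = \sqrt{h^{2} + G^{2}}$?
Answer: $-12 - 5 \sqrt{65} \approx -52.311$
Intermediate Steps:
$N = -12$ ($N = 4 - 16 = -12$)
$U{\left(h,G \right)} = \sqrt{G^{2} + h^{2}}$
$N + v U{\left(L,7 \right)} = -12 - 5 \sqrt{7^{2} + 4^{2}} = -12 - 5 \sqrt{49 + 16} = -12 - 5 \sqrt{65}$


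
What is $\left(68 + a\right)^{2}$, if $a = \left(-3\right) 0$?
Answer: $4624$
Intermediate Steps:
$a = 0$
$\left(68 + a\right)^{2} = \left(68 + 0\right)^{2} = 68^{2} = 4624$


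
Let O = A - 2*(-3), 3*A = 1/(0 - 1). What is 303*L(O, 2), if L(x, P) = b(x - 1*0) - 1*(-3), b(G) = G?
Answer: 2626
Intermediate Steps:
A = -⅓ (A = 1/(3*(0 - 1)) = (⅓)/(-1) = (⅓)*(-1) = -⅓ ≈ -0.33333)
O = 17/3 (O = -⅓ - 2*(-3) = -⅓ + 6 = 17/3 ≈ 5.6667)
L(x, P) = 3 + x (L(x, P) = (x - 1*0) - 1*(-3) = (x + 0) + 3 = x + 3 = 3 + x)
303*L(O, 2) = 303*(3 + 17/3) = 303*(26/3) = 2626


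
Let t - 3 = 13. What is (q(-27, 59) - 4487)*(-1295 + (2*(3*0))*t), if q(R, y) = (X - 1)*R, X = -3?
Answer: 5670805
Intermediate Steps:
t = 16 (t = 3 + 13 = 16)
q(R, y) = -4*R (q(R, y) = (-3 - 1)*R = -4*R)
(q(-27, 59) - 4487)*(-1295 + (2*(3*0))*t) = (-4*(-27) - 4487)*(-1295 + (2*(3*0))*16) = (108 - 4487)*(-1295 + (2*0)*16) = -4379*(-1295 + 0*16) = -4379*(-1295 + 0) = -4379*(-1295) = 5670805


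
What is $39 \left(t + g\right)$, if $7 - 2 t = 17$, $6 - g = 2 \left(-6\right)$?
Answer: $507$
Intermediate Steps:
$g = 18$ ($g = 6 - 2 \left(-6\right) = 6 - -12 = 6 + 12 = 18$)
$t = -5$ ($t = \frac{7}{2} - \frac{17}{2} = -5$)
$39 \left(t + g\right) = 39 \left(-5 + 18\right) = 39 \cdot 13 = 507$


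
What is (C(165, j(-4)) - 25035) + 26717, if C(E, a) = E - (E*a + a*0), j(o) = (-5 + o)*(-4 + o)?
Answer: -10033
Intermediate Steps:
C(E, a) = E - E*a (C(E, a) = E - (E*a + 0) = E - E*a)
(C(165, j(-4)) - 25035) + 26717 = (165*(1 - (20 + (-4)**2 - 9*(-4))) - 25035) + 26717 = (165*(1 - (20 + 16 + 36)) - 25035) + 26717 = (165*(1 - 1*72) - 25035) + 26717 = (165*(1 - 72) - 25035) + 26717 = (165*(-71) - 25035) + 26717 = (-11715 - 25035) + 26717 = -36750 + 26717 = -10033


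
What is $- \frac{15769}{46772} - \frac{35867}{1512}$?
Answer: $- \frac{425353513}{17679816} \approx -24.059$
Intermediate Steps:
$- \frac{15769}{46772} - \frac{35867}{1512} = - \frac{425353513}{17679816}$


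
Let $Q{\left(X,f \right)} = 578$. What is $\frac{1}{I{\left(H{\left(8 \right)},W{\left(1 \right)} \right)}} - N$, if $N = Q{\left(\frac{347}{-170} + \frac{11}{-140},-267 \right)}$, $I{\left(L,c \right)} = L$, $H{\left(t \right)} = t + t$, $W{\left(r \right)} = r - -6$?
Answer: $- \frac{9247}{16} \approx -577.94$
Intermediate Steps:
$W{\left(r \right)} = 6 + r$ ($W{\left(r \right)} = r + 6 = 6 + r$)
$H{\left(t \right)} = 2 t$
$N = 578$
$\frac{1}{I{\left(H{\left(8 \right)},W{\left(1 \right)} \right)}} - N = \frac{1}{2 \cdot 8} - 578 = \frac{1}{16} - 578 = - \frac{9247}{16}$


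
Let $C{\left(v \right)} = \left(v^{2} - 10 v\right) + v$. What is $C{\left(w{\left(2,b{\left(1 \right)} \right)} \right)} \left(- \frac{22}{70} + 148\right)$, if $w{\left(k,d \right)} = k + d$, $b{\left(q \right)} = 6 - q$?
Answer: $- \frac{10338}{5} \approx -2067.6$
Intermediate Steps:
$w{\left(k,d \right)} = d + k$
$C{\left(v \right)} = v^{2} - 9 v$
$C{\left(w{\left(2,b{\left(1 \right)} \right)} \right)} \left(- \frac{22}{70} + 148\right) = \left(\left(6 - 1\right) + 2\right) \left(-9 + \left(\left(6 - 1\right) + 2\right)\right) \left(- \frac{22}{70} + 148\right) = \left(\left(6 - 1\right) + 2\right) \left(-9 + \left(\left(6 - 1\right) + 2\right)\right) \left(\left(-22\right) \frac{1}{70} + 148\right) = \left(5 + 2\right) \left(-9 + \left(5 + 2\right)\right) \left(- \frac{11}{35} + 148\right) = 7 \left(-9 + 7\right) \frac{5169}{35} = 7 \left(-2\right) \frac{5169}{35} = \left(-14\right) \frac{5169}{35} = - \frac{10338}{5}$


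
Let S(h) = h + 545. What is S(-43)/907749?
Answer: 502/907749 ≈ 0.00055302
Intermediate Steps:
S(h) = 545 + h
S(-43)/907749 = (545 - 43)/907749 = 502*(1/907749) = 502/907749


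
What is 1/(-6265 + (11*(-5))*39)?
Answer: -1/8410 ≈ -0.00011891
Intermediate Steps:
1/(-6265 + (11*(-5))*39) = 1/(-6265 - 55*39) = 1/(-6265 - 2145) = 1/(-8410) = -1/8410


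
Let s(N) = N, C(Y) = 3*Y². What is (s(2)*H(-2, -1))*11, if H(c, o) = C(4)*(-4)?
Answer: -4224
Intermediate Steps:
H(c, o) = -192 (H(c, o) = (3*4²)*(-4) = (3*16)*(-4) = 48*(-4) = -192)
(s(2)*H(-2, -1))*11 = (2*(-192))*11 = -384*11 = -4224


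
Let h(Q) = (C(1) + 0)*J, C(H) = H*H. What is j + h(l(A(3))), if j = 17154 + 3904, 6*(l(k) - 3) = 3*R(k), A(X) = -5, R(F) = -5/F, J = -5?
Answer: 21053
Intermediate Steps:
l(k) = 3 - 5/(2*k) (l(k) = 3 + (3*(-5/k))/6 = 3 + (-15/k)/6 = 3 - 5/(2*k))
C(H) = H**2
h(Q) = -5 (h(Q) = (1**2 + 0)*(-5) = (1 + 0)*(-5) = 1*(-5) = -5)
j = 21058
j + h(l(A(3))) = 21058 - 5 = 21053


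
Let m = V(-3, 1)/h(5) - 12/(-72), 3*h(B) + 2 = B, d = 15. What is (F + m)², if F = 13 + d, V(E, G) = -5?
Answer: 19321/36 ≈ 536.69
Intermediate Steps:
h(B) = -⅔ + B/3
F = 28 (F = 13 + 15 = 28)
m = -29/6 (m = -5/(-⅔ + (⅓)*5) - 12/(-72) = -5/(-⅔ + 5/3) - 12*(-1)/72 = -5/1 - 1*(-⅙) = -5*1 + ⅙ = -5 + ⅙ = -29/6 ≈ -4.8333)
(F + m)² = (28 - 29/6)² = (139/6)² = 19321/36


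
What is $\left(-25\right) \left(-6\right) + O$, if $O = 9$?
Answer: $159$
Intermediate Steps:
$\left(-25\right) \left(-6\right) + O = \left(-25\right) \left(-6\right) + 9 = 150 + 9 = 159$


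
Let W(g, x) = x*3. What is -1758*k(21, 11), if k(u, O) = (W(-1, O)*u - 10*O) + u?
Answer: -1061832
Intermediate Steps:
W(g, x) = 3*x
k(u, O) = u - 10*O + 3*O*u (k(u, O) = ((3*O)*u - 10*O) + u = (3*O*u - 10*O) + u = (-10*O + 3*O*u) + u = u - 10*O + 3*O*u)
-1758*k(21, 11) = -1758*(21 - 10*11 + 3*11*21) = -1758*(21 - 110 + 693) = -1758*604 = -1061832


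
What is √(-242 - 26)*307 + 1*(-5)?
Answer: -5 + 614*I*√67 ≈ -5.0 + 5025.8*I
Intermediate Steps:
√(-242 - 26)*307 + 1*(-5) = √(-268)*307 - 5 = (2*I*√67)*307 - 5 = 614*I*√67 - 5 = -5 + 614*I*√67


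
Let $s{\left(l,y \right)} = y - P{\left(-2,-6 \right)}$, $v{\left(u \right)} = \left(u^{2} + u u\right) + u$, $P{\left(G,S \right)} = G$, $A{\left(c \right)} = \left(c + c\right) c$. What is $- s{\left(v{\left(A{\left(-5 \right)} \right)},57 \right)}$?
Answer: $-59$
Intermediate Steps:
$A{\left(c \right)} = 2 c^{2}$ ($A{\left(c \right)} = 2 c c = 2 c^{2}$)
$v{\left(u \right)} = u + 2 u^{2}$ ($v{\left(u \right)} = \left(u^{2} + u^{2}\right) + u = 2 u^{2} + u = u + 2 u^{2}$)
$s{\left(l,y \right)} = 2 + y$ ($s{\left(l,y \right)} = y - -2 = y + 2 = 2 + y$)
$- s{\left(v{\left(A{\left(-5 \right)} \right)},57 \right)} = - (2 + 57) = \left(-1\right) 59 = -59$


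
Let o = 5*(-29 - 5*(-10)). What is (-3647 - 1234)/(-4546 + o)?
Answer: 4881/4441 ≈ 1.0991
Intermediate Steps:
o = 105 (o = 5*(-29 + 50) = 5*21 = 105)
(-3647 - 1234)/(-4546 + o) = (-3647 - 1234)/(-4546 + 105) = -4881/(-4441) = -4881*(-1/4441) = 4881/4441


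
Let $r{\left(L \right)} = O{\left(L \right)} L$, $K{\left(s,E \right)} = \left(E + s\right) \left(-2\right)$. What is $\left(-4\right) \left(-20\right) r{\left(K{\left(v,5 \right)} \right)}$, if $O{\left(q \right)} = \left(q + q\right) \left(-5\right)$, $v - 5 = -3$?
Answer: $-156800$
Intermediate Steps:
$v = 2$ ($v = 5 - 3 = 2$)
$O{\left(q \right)} = - 10 q$ ($O{\left(q \right)} = 2 q \left(-5\right) = - 10 q$)
$K{\left(s,E \right)} = - 2 E - 2 s$
$r{\left(L \right)} = - 10 L^{2}$ ($r{\left(L \right)} = - 10 L L = - 10 L^{2}$)
$\left(-4\right) \left(-20\right) r{\left(K{\left(v,5 \right)} \right)} = \left(-4\right) \left(-20\right) \left(- 10 \left(\left(-2\right) 5 - 4\right)^{2}\right) = 80 \left(- 10 \left(-10 - 4\right)^{2}\right) = 80 \left(- 10 \left(-14\right)^{2}\right) = 80 \left(\left(-10\right) 196\right) = 80 \left(-1960\right) = -156800$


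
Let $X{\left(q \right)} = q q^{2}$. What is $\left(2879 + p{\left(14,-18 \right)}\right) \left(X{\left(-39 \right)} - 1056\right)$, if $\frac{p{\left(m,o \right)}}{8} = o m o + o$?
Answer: $-2356013625$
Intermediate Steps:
$X{\left(q \right)} = q^{3}$
$p{\left(m,o \right)} = 8 o + 8 m o^{2}$ ($p{\left(m,o \right)} = 8 \left(o m o + o\right) = 8 \left(m o o + o\right) = 8 \left(m o^{2} + o\right) = 8 \left(o + m o^{2}\right) = 8 o + 8 m o^{2}$)
$\left(2879 + p{\left(14,-18 \right)}\right) \left(X{\left(-39 \right)} - 1056\right) = \left(2879 + 8 \left(-18\right) \left(1 + 14 \left(-18\right)\right)\right) \left(\left(-39\right)^{3} - 1056\right) = \left(2879 + 8 \left(-18\right) \left(1 - 252\right)\right) \left(-59319 - 1056\right) = \left(2879 + 8 \left(-18\right) \left(-251\right)\right) \left(-60375\right) = \left(2879 + 36144\right) \left(-60375\right) = 39023 \left(-60375\right) = -2356013625$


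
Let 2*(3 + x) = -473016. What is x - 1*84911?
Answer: -321422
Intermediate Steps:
x = -236511 (x = -3 + (½)*(-473016) = -3 - 236508 = -236511)
x - 1*84911 = -236511 - 1*84911 = -236511 - 84911 = -321422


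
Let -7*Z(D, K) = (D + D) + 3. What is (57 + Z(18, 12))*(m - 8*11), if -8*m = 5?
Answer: -31905/7 ≈ -4557.9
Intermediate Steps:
m = -5/8 (m = -⅛*5 = -5/8 ≈ -0.62500)
Z(D, K) = -3/7 - 2*D/7 (Z(D, K) = -((D + D) + 3)/7 = -(2*D + 3)/7 = -(3 + 2*D)/7 = -3/7 - 2*D/7)
(57 + Z(18, 12))*(m - 8*11) = (57 + (-3/7 - 2/7*18))*(-5/8 - 8*11) = (57 + (-3/7 - 36/7))*(-5/8 - 88) = (57 - 39/7)*(-709/8) = (360/7)*(-709/8) = -31905/7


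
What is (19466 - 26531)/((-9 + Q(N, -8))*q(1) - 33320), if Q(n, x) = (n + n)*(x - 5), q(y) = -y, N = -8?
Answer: 2355/11173 ≈ 0.21078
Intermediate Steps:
Q(n, x) = 2*n*(-5 + x) (Q(n, x) = (2*n)*(-5 + x) = 2*n*(-5 + x))
(19466 - 26531)/((-9 + Q(N, -8))*q(1) - 33320) = (19466 - 26531)/((-9 + 2*(-8)*(-5 - 8))*(-1*1) - 33320) = -7065/((-9 + 2*(-8)*(-13))*(-1) - 33320) = -7065/((-9 + 208)*(-1) - 33320) = -7065/(199*(-1) - 33320) = -7065/(-199 - 33320) = -7065/(-33519) = -7065*(-1/33519) = 2355/11173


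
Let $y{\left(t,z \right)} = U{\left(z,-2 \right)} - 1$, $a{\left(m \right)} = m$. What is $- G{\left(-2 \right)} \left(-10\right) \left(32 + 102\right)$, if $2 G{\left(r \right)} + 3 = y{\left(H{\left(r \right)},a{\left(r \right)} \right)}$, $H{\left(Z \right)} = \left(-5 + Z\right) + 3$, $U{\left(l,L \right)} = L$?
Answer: $-4020$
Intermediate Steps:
$H{\left(Z \right)} = -2 + Z$
$y{\left(t,z \right)} = -3$ ($y{\left(t,z \right)} = -2 - 1 = -3$)
$G{\left(r \right)} = -3$ ($G{\left(r \right)} = - \frac{3}{2} + \frac{1}{2} \left(-3\right) = - \frac{3}{2} - \frac{3}{2} = -3$)
$- G{\left(-2 \right)} \left(-10\right) \left(32 + 102\right) = - \left(-3\right) \left(-10\right) \left(32 + 102\right) = - 30 \cdot 134 = \left(-1\right) 4020 = -4020$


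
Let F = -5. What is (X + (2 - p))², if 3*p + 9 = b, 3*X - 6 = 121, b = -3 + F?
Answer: 2500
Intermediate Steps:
b = -8 (b = -3 - 5 = -8)
X = 127/3 (X = 2 + (⅓)*121 = 2 + 121/3 = 127/3 ≈ 42.333)
p = -17/3 (p = -3 + (⅓)*(-8) = -3 - 8/3 = -17/3 ≈ -5.6667)
(X + (2 - p))² = (127/3 + (2 - 1*(-17/3)))² = (127/3 + (2 + 17/3))² = (127/3 + 23/3)² = 50² = 2500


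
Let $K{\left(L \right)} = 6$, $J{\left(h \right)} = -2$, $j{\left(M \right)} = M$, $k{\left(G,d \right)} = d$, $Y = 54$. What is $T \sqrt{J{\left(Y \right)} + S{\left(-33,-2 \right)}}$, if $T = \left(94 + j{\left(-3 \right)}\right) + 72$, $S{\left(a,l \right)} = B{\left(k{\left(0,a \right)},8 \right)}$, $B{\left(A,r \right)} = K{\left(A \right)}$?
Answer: $326$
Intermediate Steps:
$B{\left(A,r \right)} = 6$
$S{\left(a,l \right)} = 6$
$T = 163$ ($T = \left(94 - 3\right) + 72 = 91 + 72 = 163$)
$T \sqrt{J{\left(Y \right)} + S{\left(-33,-2 \right)}} = 163 \sqrt{-2 + 6} = 163 \sqrt{4} = 163 \cdot 2 = 326$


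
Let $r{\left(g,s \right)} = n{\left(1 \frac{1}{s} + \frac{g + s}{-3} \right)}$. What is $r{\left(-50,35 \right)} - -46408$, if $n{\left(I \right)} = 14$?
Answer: $46422$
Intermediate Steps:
$r{\left(g,s \right)} = 14$
$r{\left(-50,35 \right)} - -46408 = 14 - -46408 = 14 + 46408 = 46422$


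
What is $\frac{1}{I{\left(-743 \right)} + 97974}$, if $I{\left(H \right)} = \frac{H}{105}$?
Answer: $\frac{105}{10286527} \approx 1.0208 \cdot 10^{-5}$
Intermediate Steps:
$I{\left(H \right)} = \frac{H}{105}$ ($I{\left(H \right)} = H \frac{1}{105} = \frac{H}{105}$)
$\frac{1}{I{\left(-743 \right)} + 97974} = \frac{1}{\frac{1}{105} \left(-743\right) + 97974} = \frac{1}{- \frac{743}{105} + 97974} = \frac{1}{\frac{10286527}{105}} = \frac{105}{10286527}$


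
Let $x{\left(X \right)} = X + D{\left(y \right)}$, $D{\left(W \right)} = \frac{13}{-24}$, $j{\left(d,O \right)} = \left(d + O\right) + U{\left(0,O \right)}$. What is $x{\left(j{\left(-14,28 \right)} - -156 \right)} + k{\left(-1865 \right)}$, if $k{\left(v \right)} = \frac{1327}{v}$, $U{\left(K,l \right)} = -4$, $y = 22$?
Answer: $\frac{7374067}{44760} \approx 164.75$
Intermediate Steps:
$j{\left(d,O \right)} = -4 + O + d$ ($j{\left(d,O \right)} = \left(d + O\right) - 4 = \left(O + d\right) - 4 = -4 + O + d$)
$D{\left(W \right)} = - \frac{13}{24}$ ($D{\left(W \right)} = 13 \left(- \frac{1}{24}\right) = - \frac{13}{24}$)
$x{\left(X \right)} = - \frac{13}{24} + X$ ($x{\left(X \right)} = X - \frac{13}{24} = - \frac{13}{24} + X$)
$x{\left(j{\left(-14,28 \right)} - -156 \right)} + k{\left(-1865 \right)} = \left(- \frac{13}{24} - -166\right) + \frac{1327}{-1865} = \left(- \frac{13}{24} + \left(10 + 156\right)\right) + 1327 \left(- \frac{1}{1865}\right) = \left(- \frac{13}{24} + 166\right) - \frac{1327}{1865} = \frac{3971}{24} - \frac{1327}{1865} = \frac{7374067}{44760}$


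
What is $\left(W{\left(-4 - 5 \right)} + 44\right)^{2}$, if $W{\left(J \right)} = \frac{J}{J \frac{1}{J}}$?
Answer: $1225$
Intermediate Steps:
$W{\left(J \right)} = J$ ($W{\left(J \right)} = \frac{J}{1} = J 1 = J$)
$\left(W{\left(-4 - 5 \right)} + 44\right)^{2} = \left(\left(-4 - 5\right) + 44\right)^{2} = \left(-9 + 44\right)^{2} = 35^{2} = 1225$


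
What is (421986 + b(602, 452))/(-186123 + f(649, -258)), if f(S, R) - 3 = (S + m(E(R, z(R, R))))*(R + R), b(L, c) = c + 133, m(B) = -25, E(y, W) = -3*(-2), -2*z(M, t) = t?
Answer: -140857/169368 ≈ -0.83166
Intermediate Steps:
z(M, t) = -t/2
E(y, W) = 6
b(L, c) = 133 + c
f(S, R) = 3 + 2*R*(-25 + S) (f(S, R) = 3 + (S - 25)*(R + R) = 3 + (-25 + S)*(2*R) = 3 + 2*R*(-25 + S))
(421986 + b(602, 452))/(-186123 + f(649, -258)) = (421986 + (133 + 452))/(-186123 + (3 - 50*(-258) + 2*(-258)*649)) = (421986 + 585)/(-186123 + (3 + 12900 - 334884)) = 422571/(-186123 - 321981) = 422571/(-508104) = 422571*(-1/508104) = -140857/169368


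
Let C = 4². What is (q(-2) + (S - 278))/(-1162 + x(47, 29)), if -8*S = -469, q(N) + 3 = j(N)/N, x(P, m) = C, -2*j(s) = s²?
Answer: 1771/9168 ≈ 0.19317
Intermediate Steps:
j(s) = -s²/2
C = 16
x(P, m) = 16
q(N) = -3 - N/2 (q(N) = -3 + (-N²/2)/N = -3 - N/2)
S = 469/8 (S = -⅛*(-469) = 469/8 ≈ 58.625)
(q(-2) + (S - 278))/(-1162 + x(47, 29)) = ((-3 - ½*(-2)) + (469/8 - 278))/(-1162 + 16) = ((-3 + 1) - 1755/8)/(-1146) = (-2 - 1755/8)*(-1/1146) = -1771/8*(-1/1146) = 1771/9168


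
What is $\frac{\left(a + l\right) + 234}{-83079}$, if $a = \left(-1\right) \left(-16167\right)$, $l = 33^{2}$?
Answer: $- \frac{5830}{27693} \approx -0.21052$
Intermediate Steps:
$l = 1089$
$a = 16167$
$\frac{\left(a + l\right) + 234}{-83079} = \frac{\left(16167 + 1089\right) + 234}{-83079} = \left(17256 + 234\right) \left(- \frac{1}{83079}\right) = 17490 \left(- \frac{1}{83079}\right) = - \frac{5830}{27693}$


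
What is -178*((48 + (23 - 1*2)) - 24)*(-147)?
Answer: 1177470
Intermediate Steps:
-178*((48 + (23 - 1*2)) - 24)*(-147) = -178*((48 + (23 - 2)) - 24)*(-147) = -178*((48 + 21) - 24)*(-147) = -178*(69 - 24)*(-147) = -178*45*(-147) = -8010*(-147) = 1177470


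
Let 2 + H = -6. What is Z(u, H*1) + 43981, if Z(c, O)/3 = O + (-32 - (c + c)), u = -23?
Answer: 43999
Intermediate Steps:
H = -8 (H = -2 - 6 = -8)
Z(c, O) = -96 - 6*c + 3*O (Z(c, O) = 3*(O + (-32 - (c + c))) = 3*(O + (-32 - 2*c)) = 3*(-32 + O - 2*c) = -96 - 6*c + 3*O)
Z(u, H*1) + 43981 = (-96 - 6*(-23) + 3*(-8*1)) + 43981 = (-96 + 138 + 3*(-8)) + 43981 = (-96 + 138 - 24) + 43981 = 18 + 43981 = 43999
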